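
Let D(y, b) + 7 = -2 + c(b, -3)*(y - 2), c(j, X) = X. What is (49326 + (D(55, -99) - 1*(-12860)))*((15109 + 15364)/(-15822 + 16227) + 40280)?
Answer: 1013614315714/405 ≈ 2.5028e+9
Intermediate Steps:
D(y, b) = -3 - 3*y (D(y, b) = -7 + (-2 - 3*(y - 2)) = -7 + (-2 - 3*(-2 + y)) = -7 + (-2 + (6 - 3*y)) = -7 + (4 - 3*y) = -3 - 3*y)
(49326 + (D(55, -99) - 1*(-12860)))*((15109 + 15364)/(-15822 + 16227) + 40280) = (49326 + ((-3 - 3*55) - 1*(-12860)))*((15109 + 15364)/(-15822 + 16227) + 40280) = (49326 + ((-3 - 165) + 12860))*(30473/405 + 40280) = (49326 + (-168 + 12860))*(30473*(1/405) + 40280) = (49326 + 12692)*(30473/405 + 40280) = 62018*(16343873/405) = 1013614315714/405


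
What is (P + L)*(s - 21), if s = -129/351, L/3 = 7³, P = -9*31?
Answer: -625000/39 ≈ -16026.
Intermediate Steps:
P = -279
L = 1029 (L = 3*7³ = 3*343 = 1029)
s = -43/117 (s = -129*1/351 = -43/117 ≈ -0.36752)
(P + L)*(s - 21) = (-279 + 1029)*(-43/117 - 21) = 750*(-2500/117) = -625000/39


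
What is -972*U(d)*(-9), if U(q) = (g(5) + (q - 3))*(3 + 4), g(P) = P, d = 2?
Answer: 244944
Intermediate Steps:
U(q) = 14 + 7*q (U(q) = (5 + (q - 3))*(3 + 4) = (5 + (-3 + q))*7 = (2 + q)*7 = 14 + 7*q)
-972*U(d)*(-9) = -972*(14 + 7*2)*(-9) = -972*(14 + 14)*(-9) = -27216*(-9) = -972*(-252) = 244944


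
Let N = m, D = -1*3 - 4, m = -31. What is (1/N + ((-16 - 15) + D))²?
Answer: 1390041/961 ≈ 1446.5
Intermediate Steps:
D = -7 (D = -3 - 4 = -7)
N = -31
(1/N + ((-16 - 15) + D))² = (1/(-31) + ((-16 - 15) - 7))² = (-1/31 + (-31 - 7))² = (-1/31 - 38)² = (-1179/31)² = 1390041/961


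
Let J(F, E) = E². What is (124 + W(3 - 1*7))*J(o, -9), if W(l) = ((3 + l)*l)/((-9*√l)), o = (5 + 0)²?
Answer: 10044 + 18*I ≈ 10044.0 + 18.0*I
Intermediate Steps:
o = 25 (o = 5² = 25)
W(l) = -√l*(3 + l)/9 (W(l) = (l*(3 + l))*(-1/(9*√l)) = -√l*(3 + l)/9)
(124 + W(3 - 1*7))*J(o, -9) = (124 + √(3 - 1*7)*(-3 - (3 - 1*7))/9)*(-9)² = (124 + √(3 - 7)*(-3 - (3 - 7))/9)*81 = (124 + √(-4)*(-3 - 1*(-4))/9)*81 = (124 + (2*I)*(-3 + 4)/9)*81 = (124 + (⅑)*(2*I)*1)*81 = (124 + 2*I/9)*81 = 10044 + 18*I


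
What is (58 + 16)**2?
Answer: 5476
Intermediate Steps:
(58 + 16)**2 = 74**2 = 5476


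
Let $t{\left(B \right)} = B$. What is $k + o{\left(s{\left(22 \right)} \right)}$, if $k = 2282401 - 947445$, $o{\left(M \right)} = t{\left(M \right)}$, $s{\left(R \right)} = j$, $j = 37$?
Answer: $1334993$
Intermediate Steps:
$s{\left(R \right)} = 37$
$o{\left(M \right)} = M$
$k = 1334956$
$k + o{\left(s{\left(22 \right)} \right)} = 1334956 + 37 = 1334993$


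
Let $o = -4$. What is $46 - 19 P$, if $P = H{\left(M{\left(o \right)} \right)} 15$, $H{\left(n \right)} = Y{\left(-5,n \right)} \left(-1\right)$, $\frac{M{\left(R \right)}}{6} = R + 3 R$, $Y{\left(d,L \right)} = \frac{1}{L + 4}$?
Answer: $\frac{3947}{92} \approx 42.902$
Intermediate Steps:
$Y{\left(d,L \right)} = \frac{1}{4 + L}$
$M{\left(R \right)} = 24 R$ ($M{\left(R \right)} = 6 \left(R + 3 R\right) = 6 \cdot 4 R = 24 R$)
$H{\left(n \right)} = - \frac{1}{4 + n}$ ($H{\left(n \right)} = \frac{1}{4 + n} \left(-1\right) = - \frac{1}{4 + n}$)
$P = \frac{15}{92}$ ($P = - \frac{1}{4 + 24 \left(-4\right)} 15 = - \frac{1}{4 - 96} \cdot 15 = - \frac{1}{-92} \cdot 15 = \left(-1\right) \left(- \frac{1}{92}\right) 15 = \frac{1}{92} \cdot 15 = \frac{15}{92} \approx 0.16304$)
$46 - 19 P = 46 - \frac{285}{92} = \frac{3947}{92}$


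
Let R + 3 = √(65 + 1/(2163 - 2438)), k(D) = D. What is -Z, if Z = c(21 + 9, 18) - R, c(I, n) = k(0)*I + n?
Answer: -21 + 3*√21846/55 ≈ -12.938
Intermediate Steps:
R = -3 + 3*√21846/55 (R = -3 + √(65 + 1/(2163 - 2438)) = -3 + √(65 + 1/(-275)) = -3 + √(65 - 1/275) = -3 + √(17874/275) = -3 + 3*√21846/55 ≈ 5.0620)
c(I, n) = n (c(I, n) = 0*I + n = 0 + n = n)
Z = 21 - 3*√21846/55 (Z = 18 - (-3 + 3*√21846/55) = 18 + (3 - 3*√21846/55) = 21 - 3*√21846/55 ≈ 12.938)
-Z = -(21 - 3*√21846/55) = -21 + 3*√21846/55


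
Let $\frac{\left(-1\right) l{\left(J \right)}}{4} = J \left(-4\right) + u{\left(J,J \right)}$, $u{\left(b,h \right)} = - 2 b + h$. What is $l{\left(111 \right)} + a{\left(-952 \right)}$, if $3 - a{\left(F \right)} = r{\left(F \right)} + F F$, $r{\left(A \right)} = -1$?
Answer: $-904080$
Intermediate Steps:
$u{\left(b,h \right)} = h - 2 b$
$a{\left(F \right)} = 4 - F^{2}$ ($a{\left(F \right)} = 3 - \left(-1 + F F\right) = 3 - \left(-1 + F^{2}\right) = 4 - F^{2}$)
$l{\left(J \right)} = 20 J$ ($l{\left(J \right)} = - 4 \left(J \left(-4\right) + \left(J - 2 J\right)\right) = - 4 \left(- 4 J - J\right) = - 4 \left(- 5 J\right) = 20 J$)
$l{\left(111 \right)} + a{\left(-952 \right)} = 20 \cdot 111 + \left(4 - \left(-952\right)^{2}\right) = 2220 + \left(4 - 906304\right) = 2220 - 906300 = -904080$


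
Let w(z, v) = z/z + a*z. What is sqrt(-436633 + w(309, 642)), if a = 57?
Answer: I*sqrt(419019) ≈ 647.32*I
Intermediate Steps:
w(z, v) = 1 + 57*z (w(z, v) = z/z + 57*z = 1 + 57*z)
sqrt(-436633 + w(309, 642)) = sqrt(-436633 + (1 + 57*309)) = sqrt(-436633 + (1 + 17613)) = sqrt(-436633 + 17614) = sqrt(-419019) = I*sqrt(419019)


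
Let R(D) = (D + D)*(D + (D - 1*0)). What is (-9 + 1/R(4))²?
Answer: 330625/4096 ≈ 80.719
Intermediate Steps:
R(D) = 4*D² (R(D) = (2*D)*(D + (D + 0)) = (2*D)*(D + D) = (2*D)*(2*D) = 4*D²)
(-9 + 1/R(4))² = (-9 + 1/(4*4²))² = (-9 + 1/(4*16))² = (-9 + 1/64)² = (-575/64)² = 330625/4096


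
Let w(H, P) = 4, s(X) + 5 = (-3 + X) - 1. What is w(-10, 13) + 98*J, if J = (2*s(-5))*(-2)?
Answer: 5492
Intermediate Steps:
s(X) = -9 + X (s(X) = -5 + ((-3 + X) - 1) = -5 + (-4 + X) = -9 + X)
J = 56 (J = (2*(-9 - 5))*(-2) = (2*(-14))*(-2) = -28*(-2) = 56)
w(-10, 13) + 98*J = 4 + 98*56 = 4 + 5488 = 5492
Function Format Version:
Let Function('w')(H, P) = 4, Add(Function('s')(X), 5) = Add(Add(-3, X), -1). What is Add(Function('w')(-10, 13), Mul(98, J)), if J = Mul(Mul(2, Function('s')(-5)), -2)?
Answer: 5492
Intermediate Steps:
Function('s')(X) = Add(-9, X) (Function('s')(X) = Add(-5, Add(Add(-3, X), -1)) = Add(-5, Add(-4, X)) = Add(-9, X))
J = 56 (J = Mul(Mul(2, Add(-9, -5)), -2) = Mul(Mul(2, -14), -2) = Mul(-28, -2) = 56)
Add(Function('w')(-10, 13), Mul(98, J)) = Add(4, Mul(98, 56)) = Add(4, 5488) = 5492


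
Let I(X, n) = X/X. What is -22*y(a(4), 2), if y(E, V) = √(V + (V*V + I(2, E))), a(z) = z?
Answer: -22*√7 ≈ -58.207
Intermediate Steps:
I(X, n) = 1
y(E, V) = √(1 + V + V²) (y(E, V) = √(V + (V*V + 1)) = √(V + (V² + 1)) = √(V + (1 + V²)) = √(1 + V + V²))
-22*y(a(4), 2) = -22*√(1 + 2 + 2²) = -22*√(1 + 2 + 4) = -22*√7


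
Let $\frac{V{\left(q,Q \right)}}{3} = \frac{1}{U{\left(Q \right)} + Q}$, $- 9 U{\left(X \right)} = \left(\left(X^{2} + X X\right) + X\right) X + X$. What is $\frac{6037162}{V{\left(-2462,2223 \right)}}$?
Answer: $- \frac{14741308116866422}{3} \approx -4.9138 \cdot 10^{15}$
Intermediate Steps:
$U{\left(X \right)} = - \frac{X}{9} - \frac{X \left(X + 2 X^{2}\right)}{9}$ ($U{\left(X \right)} = - \frac{\left(\left(X^{2} + X X\right) + X\right) X + X}{9} = - \frac{\left(\left(X^{2} + X^{2}\right) + X\right) X + X}{9} = - \frac{\left(2 X^{2} + X\right) X + X}{9} = - \frac{\left(X + 2 X^{2}\right) X + X}{9} = - \frac{X \left(X + 2 X^{2}\right) + X}{9} = - \frac{X + X \left(X + 2 X^{2}\right)}{9} = - \frac{X}{9} - \frac{X \left(X + 2 X^{2}\right)}{9}$)
$V{\left(q,Q \right)} = \frac{3}{Q - \frac{Q \left(1 + Q + 2 Q^{2}\right)}{9}}$ ($V{\left(q,Q \right)} = \frac{3}{- \frac{Q \left(1 + Q + 2 Q^{2}\right)}{9} + Q} = \frac{3}{Q - \frac{Q \left(1 + Q + 2 Q^{2}\right)}{9}}$)
$\frac{6037162}{V{\left(-2462,2223 \right)}} = \frac{6037162}{\left(-27\right) \frac{1}{2223} \frac{1}{-8 + 2223 + 2 \cdot 2223^{2}}} = \frac{6037162}{\left(-27\right) \frac{1}{2223} \frac{1}{-8 + 2223 + 2 \cdot 4941729}} = \frac{6037162}{\left(-27\right) \frac{1}{2223} \frac{1}{-8 + 2223 + 9883458}} = \frac{6037162}{\left(-27\right) \frac{1}{2223} \cdot \frac{1}{9885673}} = \frac{6037162}{- \frac{3}{2441761231}} = 6037162 \left(- \frac{2441761231}{3}\right) = - \frac{14741308116866422}{3}$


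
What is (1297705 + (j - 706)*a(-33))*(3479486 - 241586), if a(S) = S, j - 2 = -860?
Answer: 4368953514300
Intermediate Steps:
j = -858 (j = 2 - 860 = -858)
(1297705 + (j - 706)*a(-33))*(3479486 - 241586) = (1297705 + (-858 - 706)*(-33))*(3479486 - 241586) = (1297705 - 1564*(-33))*3237900 = (1297705 + 51612)*3237900 = 1349317*3237900 = 4368953514300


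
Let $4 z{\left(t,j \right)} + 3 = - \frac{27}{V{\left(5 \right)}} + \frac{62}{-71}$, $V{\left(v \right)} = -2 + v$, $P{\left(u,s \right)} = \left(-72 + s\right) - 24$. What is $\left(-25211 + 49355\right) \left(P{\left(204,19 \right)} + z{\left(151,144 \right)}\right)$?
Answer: $- \frac{137512152}{71} \approx -1.9368 \cdot 10^{6}$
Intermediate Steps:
$P{\left(u,s \right)} = -96 + s$
$z{\left(t,j \right)} = - \frac{457}{142}$ ($z{\left(t,j \right)} = - \frac{3}{4} + \frac{- \frac{27}{-2 + 5} + \frac{62}{-71}}{4} = - \frac{3}{4} + \frac{- \frac{27}{3} + 62 \left(- \frac{1}{71}\right)}{4} = - \frac{3}{4} + \frac{\left(-27\right) \frac{1}{3} - \frac{62}{71}}{4} = - \frac{3}{4} + \frac{-9 - \frac{62}{71}}{4} = - \frac{3}{4} + \frac{1}{4} \left(- \frac{701}{71}\right) = - \frac{3}{4} - \frac{701}{284} = - \frac{457}{142}$)
$\left(-25211 + 49355\right) \left(P{\left(204,19 \right)} + z{\left(151,144 \right)}\right) = \left(-25211 + 49355\right) \left(\left(-96 + 19\right) - \frac{457}{142}\right) = 24144 \left(-77 - \frac{457}{142}\right) = 24144 \left(- \frac{11391}{142}\right) = - \frac{137512152}{71}$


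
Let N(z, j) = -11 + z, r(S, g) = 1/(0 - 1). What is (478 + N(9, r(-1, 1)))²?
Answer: 226576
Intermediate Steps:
r(S, g) = -1 (r(S, g) = 1/(-1) = -1)
(478 + N(9, r(-1, 1)))² = (478 + (-11 + 9))² = (478 - 2)² = 476² = 226576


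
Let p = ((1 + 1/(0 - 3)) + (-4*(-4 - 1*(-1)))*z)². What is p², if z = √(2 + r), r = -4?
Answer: 6656272/81 - 82816*I*√2/9 ≈ 82176.0 - 13013.0*I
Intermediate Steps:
z = I*√2 (z = √(2 - 4) = √(-2) = I*√2 ≈ 1.4142*I)
p = (⅔ + 12*I*√2)² (p = ((1 + 1/(0 - 3)) + (-4*(-4 - 1*(-1)))*(I*√2))² = ((1 + 1/(-3)) + (-4*(-4 + 1))*(I*√2))² = ((1 - ⅓) + (-4*(-3))*(I*√2))² = (⅔ + 12*(I*√2))² = (⅔ + 12*I*√2)² ≈ -287.56 + 22.627*I)
p² = (-2588/9 + 16*I*√2)²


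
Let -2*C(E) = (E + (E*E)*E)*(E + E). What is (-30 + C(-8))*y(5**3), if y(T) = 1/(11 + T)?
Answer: -2095/68 ≈ -30.809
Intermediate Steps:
C(E) = -E*(E + E**3) (C(E) = -(E + (E*E)*E)*(E + E)/2 = -(E + E**2*E)*2*E/2 = -(E + E**3)*2*E/2 = -E*(E + E**3))
(-30 + C(-8))*y(5**3) = (-30 + (-1*(-8)**2 - 1*(-8)**4))/(11 + 5**3) = (-30 + (-1*64 - 1*4096))/(11 + 125) = (-30 + (-64 - 4096))/136 = (-30 - 4160)*(1/136) = -4190*1/136 = -2095/68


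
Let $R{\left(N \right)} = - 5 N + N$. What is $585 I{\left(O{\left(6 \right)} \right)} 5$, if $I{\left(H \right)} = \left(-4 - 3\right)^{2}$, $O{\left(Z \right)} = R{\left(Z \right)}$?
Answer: $143325$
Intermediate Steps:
$R{\left(N \right)} = - 4 N$
$O{\left(Z \right)} = - 4 Z$
$I{\left(H \right)} = 49$ ($I{\left(H \right)} = \left(-7\right)^{2} = 49$)
$585 I{\left(O{\left(6 \right)} \right)} 5 = 585 \cdot 49 \cdot 5 = 585 \cdot 245 = 143325$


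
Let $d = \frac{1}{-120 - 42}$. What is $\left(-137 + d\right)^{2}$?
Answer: $\frac{492618025}{26244} \approx 18771.0$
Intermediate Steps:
$d = - \frac{1}{162}$ ($d = \frac{1}{-162} = - \frac{1}{162} \approx -0.0061728$)
$\left(-137 + d\right)^{2} = \left(-137 - \frac{1}{162}\right)^{2} = \left(- \frac{22195}{162}\right)^{2} = \frac{492618025}{26244}$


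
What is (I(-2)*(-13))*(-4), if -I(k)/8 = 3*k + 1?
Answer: 2080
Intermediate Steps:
I(k) = -8 - 24*k (I(k) = -8*(3*k + 1) = -8*(1 + 3*k) = -8 - 24*k)
(I(-2)*(-13))*(-4) = ((-8 - 24*(-2))*(-13))*(-4) = ((-8 + 48)*(-13))*(-4) = (40*(-13))*(-4) = -520*(-4) = 2080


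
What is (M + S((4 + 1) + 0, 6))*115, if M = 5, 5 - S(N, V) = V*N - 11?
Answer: -1035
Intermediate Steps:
S(N, V) = 16 - N*V (S(N, V) = 5 - (V*N - 11) = 5 - (N*V - 11) = 5 - (-11 + N*V) = 5 + (11 - N*V) = 16 - N*V)
(M + S((4 + 1) + 0, 6))*115 = (5 + (16 - 1*((4 + 1) + 0)*6))*115 = (5 + (16 - 1*(5 + 0)*6))*115 = (5 + (16 - 1*5*6))*115 = (5 + (16 - 30))*115 = (5 - 14)*115 = -9*115 = -1035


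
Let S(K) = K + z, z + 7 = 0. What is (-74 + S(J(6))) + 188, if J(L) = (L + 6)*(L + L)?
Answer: 251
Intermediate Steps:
z = -7 (z = -7 + 0 = -7)
J(L) = 2*L*(6 + L) (J(L) = (6 + L)*(2*L) = 2*L*(6 + L))
S(K) = -7 + K (S(K) = K - 7 = -7 + K)
(-74 + S(J(6))) + 188 = (-74 + (-7 + 2*6*(6 + 6))) + 188 = (-74 + (-7 + 2*6*12)) + 188 = (-74 + (-7 + 144)) + 188 = (-74 + 137) + 188 = 63 + 188 = 251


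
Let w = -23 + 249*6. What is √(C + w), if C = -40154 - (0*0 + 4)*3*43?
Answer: I*√39199 ≈ 197.99*I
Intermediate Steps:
C = -40670 (C = -40154 - (0 + 4)*3*43 = -40154 - 4*3*43 = -40154 - 12*43 = -40154 - 1*516 = -40154 - 516 = -40670)
w = 1471 (w = -23 + 1494 = 1471)
√(C + w) = √(-40670 + 1471) = √(-39199) = I*√39199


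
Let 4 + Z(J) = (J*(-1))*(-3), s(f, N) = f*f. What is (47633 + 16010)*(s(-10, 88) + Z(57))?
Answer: 16992681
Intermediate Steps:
s(f, N) = f²
Z(J) = -4 + 3*J (Z(J) = -4 + (J*(-1))*(-3) = -4 - J*(-3) = -4 + 3*J)
(47633 + 16010)*(s(-10, 88) + Z(57)) = (47633 + 16010)*((-10)² + (-4 + 3*57)) = 63643*(100 + (-4 + 171)) = 63643*(100 + 167) = 63643*267 = 16992681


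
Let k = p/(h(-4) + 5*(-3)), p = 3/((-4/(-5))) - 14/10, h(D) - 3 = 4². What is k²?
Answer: 2209/6400 ≈ 0.34516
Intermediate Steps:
h(D) = 19 (h(D) = 3 + 4² = 3 + 16 = 19)
p = 47/20 (p = 3/((-4*(-⅕))) - 14*⅒ = 3/(⅘) - 7/5 = 3*(5/4) - 7/5 = 15/4 - 7/5 = 47/20 ≈ 2.3500)
k = 47/80 (k = 47/(20*(19 + 5*(-3))) = 47/(20*(19 - 15)) = (47/20)/4 = (47/20)*(¼) = 47/80 ≈ 0.58750)
k² = (47/80)² = 2209/6400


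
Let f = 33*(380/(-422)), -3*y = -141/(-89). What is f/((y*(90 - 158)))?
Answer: -279015/337178 ≈ -0.82750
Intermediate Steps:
y = -47/89 (y = -(-47)/(-89) = -(-47)*(-1)/89 = -1/3*141/89 = -47/89 ≈ -0.52809)
f = -6270/211 (f = 33*(380*(-1/422)) = 33*(-190/211) = -6270/211 ≈ -29.716)
f/((y*(90 - 158))) = -6270*(-89/(47*(90 - 158)))/211 = -6270/(211*((-47/89*(-68)))) = -6270/(211*3196/89) = -6270/211*89/3196 = -279015/337178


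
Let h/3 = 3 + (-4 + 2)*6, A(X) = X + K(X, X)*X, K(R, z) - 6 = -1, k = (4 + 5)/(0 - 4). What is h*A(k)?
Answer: 729/2 ≈ 364.50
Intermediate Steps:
k = -9/4 (k = 9/(-4) = 9*(-¼) = -9/4 ≈ -2.2500)
K(R, z) = 5 (K(R, z) = 6 - 1 = 5)
A(X) = 6*X (A(X) = X + 5*X = 6*X)
h = -27 (h = 3*(3 + (-4 + 2)*6) = 3*(3 - 2*6) = 3*(3 - 12) = 3*(-9) = -27)
h*A(k) = -162*(-9)/4 = -27*(-27/2) = 729/2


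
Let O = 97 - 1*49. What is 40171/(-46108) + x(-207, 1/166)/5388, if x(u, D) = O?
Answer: -17852347/20702492 ≈ -0.86233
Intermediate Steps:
O = 48 (O = 97 - 49 = 48)
x(u, D) = 48
40171/(-46108) + x(-207, 1/166)/5388 = 40171/(-46108) + 48/5388 = 40171*(-1/46108) + 48*(1/5388) = -40171/46108 + 4/449 = -17852347/20702492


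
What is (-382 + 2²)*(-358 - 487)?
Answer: 319410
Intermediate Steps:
(-382 + 2²)*(-358 - 487) = (-382 + 4)*(-845) = -378*(-845) = 319410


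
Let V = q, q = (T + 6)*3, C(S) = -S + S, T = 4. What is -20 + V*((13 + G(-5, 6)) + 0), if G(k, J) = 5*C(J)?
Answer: 370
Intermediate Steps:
C(S) = 0
G(k, J) = 0 (G(k, J) = 5*0 = 0)
q = 30 (q = (4 + 6)*3 = 10*3 = 30)
V = 30
-20 + V*((13 + G(-5, 6)) + 0) = -20 + 30*((13 + 0) + 0) = -20 + 30*(13 + 0) = -20 + 30*13 = -20 + 390 = 370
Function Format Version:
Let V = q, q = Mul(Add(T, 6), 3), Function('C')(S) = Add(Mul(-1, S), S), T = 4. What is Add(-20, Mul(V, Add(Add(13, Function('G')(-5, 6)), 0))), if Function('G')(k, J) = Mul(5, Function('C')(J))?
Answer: 370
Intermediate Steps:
Function('C')(S) = 0
Function('G')(k, J) = 0 (Function('G')(k, J) = Mul(5, 0) = 0)
q = 30 (q = Mul(Add(4, 6), 3) = Mul(10, 3) = 30)
V = 30
Add(-20, Mul(V, Add(Add(13, Function('G')(-5, 6)), 0))) = Add(-20, Mul(30, Add(Add(13, 0), 0))) = Add(-20, Mul(30, Add(13, 0))) = Add(-20, Mul(30, 13)) = Add(-20, 390) = 370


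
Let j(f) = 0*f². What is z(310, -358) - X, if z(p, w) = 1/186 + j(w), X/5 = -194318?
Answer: 180715741/186 ≈ 9.7159e+5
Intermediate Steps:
X = -971590 (X = 5*(-194318) = -971590)
j(f) = 0
z(p, w) = 1/186 (z(p, w) = 1/186 + 0 = 1/186)
z(310, -358) - X = 1/186 - 1*(-971590) = 1/186 + 971590 = 180715741/186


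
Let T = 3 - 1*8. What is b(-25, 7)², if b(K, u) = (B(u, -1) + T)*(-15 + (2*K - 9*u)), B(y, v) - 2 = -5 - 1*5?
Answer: 2768896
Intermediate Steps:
B(y, v) = -8 (B(y, v) = 2 + (-5 - 1*5) = 2 + (-5 - 5) = 2 - 10 = -8)
T = -5 (T = 3 - 8 = -5)
b(K, u) = 195 - 26*K + 117*u (b(K, u) = (-8 - 5)*(-15 + (2*K - 9*u)) = -13*(-15 + (-9*u + 2*K)) = -13*(-15 - 9*u + 2*K) = 195 - 26*K + 117*u)
b(-25, 7)² = (195 - 26*(-25) + 117*7)² = (195 + 650 + 819)² = 1664² = 2768896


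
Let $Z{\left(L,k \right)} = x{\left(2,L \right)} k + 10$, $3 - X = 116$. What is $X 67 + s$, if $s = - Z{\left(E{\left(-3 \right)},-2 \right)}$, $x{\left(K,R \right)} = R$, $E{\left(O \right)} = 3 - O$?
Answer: $-7569$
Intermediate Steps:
$X = -113$ ($X = 3 - 116 = -113$)
$Z{\left(L,k \right)} = 10 + L k$ ($Z{\left(L,k \right)} = L k + 10 = 10 + L k$)
$s = 2$ ($s = - (10 + \left(3 - -3\right) \left(-2\right)) = - (10 + \left(3 + 3\right) \left(-2\right)) = - (10 + 6 \left(-2\right)) = - (10 - 12) = \left(-1\right) \left(-2\right) = 2$)
$X 67 + s = \left(-113\right) 67 + 2 = -7571 + 2 = -7569$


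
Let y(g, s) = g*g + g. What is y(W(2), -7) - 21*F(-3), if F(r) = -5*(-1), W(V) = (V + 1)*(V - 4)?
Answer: -75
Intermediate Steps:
W(V) = (1 + V)*(-4 + V)
y(g, s) = g + g**2 (y(g, s) = g**2 + g = g + g**2)
F(r) = 5
y(W(2), -7) - 21*F(-3) = (-4 + 2**2 - 3*2)*(1 + (-4 + 2**2 - 3*2)) - 21*5 = (-4 + 4 - 6)*(1 + (-4 + 4 - 6)) - 105 = -6*(1 - 6) - 105 = -6*(-5) - 105 = 30 - 105 = -75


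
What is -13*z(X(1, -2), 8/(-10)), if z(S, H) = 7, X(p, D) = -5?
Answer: -91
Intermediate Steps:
-13*z(X(1, -2), 8/(-10)) = -13*7 = -91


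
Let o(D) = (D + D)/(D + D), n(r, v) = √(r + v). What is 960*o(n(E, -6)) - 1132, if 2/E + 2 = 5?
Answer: -172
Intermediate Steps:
E = ⅔ (E = 2/(-2 + 5) = 2/3 = 2*(⅓) = ⅔ ≈ 0.66667)
o(D) = 1 (o(D) = (2*D)/((2*D)) = (2*D)*(1/(2*D)) = 1)
960*o(n(E, -6)) - 1132 = 960*1 - 1132 = 960 - 1132 = -172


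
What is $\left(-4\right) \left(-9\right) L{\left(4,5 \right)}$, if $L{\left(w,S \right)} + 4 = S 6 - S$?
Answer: $756$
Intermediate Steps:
$L{\left(w,S \right)} = -4 + 5 S$ ($L{\left(w,S \right)} = -4 - \left(S - S 6\right) = -4 + \left(6 S - S\right) = -4 + 5 S$)
$\left(-4\right) \left(-9\right) L{\left(4,5 \right)} = \left(-4\right) \left(-9\right) \left(-4 + 5 \cdot 5\right) = 36 \left(-4 + 25\right) = 36 \cdot 21 = 756$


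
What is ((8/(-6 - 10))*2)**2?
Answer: 1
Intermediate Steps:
((8/(-6 - 10))*2)**2 = ((8/(-16))*2)**2 = ((8*(-1/16))*2)**2 = (-1/2*2)**2 = (-1)**2 = 1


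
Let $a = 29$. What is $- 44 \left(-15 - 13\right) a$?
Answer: $35728$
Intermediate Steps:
$- 44 \left(-15 - 13\right) a = - 44 \left(-15 - 13\right) 29 = \left(-44\right) \left(-28\right) 29 = 1232 \cdot 29 = 35728$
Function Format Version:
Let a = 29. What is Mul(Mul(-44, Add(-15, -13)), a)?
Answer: 35728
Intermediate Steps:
Mul(Mul(-44, Add(-15, -13)), a) = Mul(Mul(-44, Add(-15, -13)), 29) = Mul(Mul(-44, -28), 29) = Mul(1232, 29) = 35728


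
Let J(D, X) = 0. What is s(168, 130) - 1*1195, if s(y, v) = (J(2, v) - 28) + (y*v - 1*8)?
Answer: 20609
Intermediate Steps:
s(y, v) = -36 + v*y (s(y, v) = (0 - 28) + (y*v - 1*8) = -28 + (v*y - 8) = -28 + (-8 + v*y) = -36 + v*y)
s(168, 130) - 1*1195 = (-36 + 130*168) - 1*1195 = (-36 + 21840) - 1195 = 21804 - 1195 = 20609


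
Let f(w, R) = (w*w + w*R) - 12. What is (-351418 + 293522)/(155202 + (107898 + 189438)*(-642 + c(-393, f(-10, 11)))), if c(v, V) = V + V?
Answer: 28948/101908647 ≈ 0.00028406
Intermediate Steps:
f(w, R) = -12 + w**2 + R*w (f(w, R) = (w**2 + R*w) - 12 = -12 + w**2 + R*w)
c(v, V) = 2*V
(-351418 + 293522)/(155202 + (107898 + 189438)*(-642 + c(-393, f(-10, 11)))) = (-351418 + 293522)/(155202 + (107898 + 189438)*(-642 + 2*(-12 + (-10)**2 + 11*(-10)))) = -57896/(155202 + 297336*(-642 + 2*(-12 + 100 - 110))) = -57896/(155202 + 297336*(-642 + 2*(-22))) = -57896/(155202 + 297336*(-642 - 44)) = -57896/(155202 + 297336*(-686)) = -57896/(155202 - 203972496) = -57896/(-203817294) = -57896*(-1/203817294) = 28948/101908647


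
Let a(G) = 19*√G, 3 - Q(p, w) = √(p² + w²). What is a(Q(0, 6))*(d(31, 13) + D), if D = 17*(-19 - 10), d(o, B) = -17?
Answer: -9690*I*√3 ≈ -16784.0*I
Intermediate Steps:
Q(p, w) = 3 - √(p² + w²)
D = -493 (D = 17*(-29) = -493)
a(Q(0, 6))*(d(31, 13) + D) = (19*√(3 - √(0² + 6²)))*(-17 - 493) = (19*√(3 - √(0 + 36)))*(-510) = (19*√(3 - √36))*(-510) = (19*√(3 - 1*6))*(-510) = (19*√(3 - 6))*(-510) = (19*√(-3))*(-510) = (19*(I*√3))*(-510) = (19*I*√3)*(-510) = -9690*I*√3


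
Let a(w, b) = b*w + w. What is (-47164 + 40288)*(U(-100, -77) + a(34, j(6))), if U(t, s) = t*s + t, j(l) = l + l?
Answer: -55296792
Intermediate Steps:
j(l) = 2*l
a(w, b) = w + b*w
U(t, s) = t + s*t (U(t, s) = s*t + t = t + s*t)
(-47164 + 40288)*(U(-100, -77) + a(34, j(6))) = (-47164 + 40288)*(-100*(1 - 77) + 34*(1 + 2*6)) = -6876*(-100*(-76) + 34*(1 + 12)) = -6876*(7600 + 34*13) = -6876*(7600 + 442) = -6876*8042 = -55296792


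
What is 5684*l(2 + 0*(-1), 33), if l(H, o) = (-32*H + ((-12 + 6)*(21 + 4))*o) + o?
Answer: -28312004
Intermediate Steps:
l(H, o) = -149*o - 32*H (l(H, o) = (-32*H + (-6*25)*o) + o = (-32*H - 150*o) + o = (-150*o - 32*H) + o = -149*o - 32*H)
5684*l(2 + 0*(-1), 33) = 5684*(-149*33 - 32*(2 + 0*(-1))) = 5684*(-4917 - 32*(2 + 0)) = 5684*(-4917 - 32*2) = 5684*(-4917 - 64) = 5684*(-4981) = -28312004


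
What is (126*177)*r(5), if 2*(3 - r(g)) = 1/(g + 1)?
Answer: 130095/2 ≈ 65048.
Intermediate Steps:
r(g) = 3 - 1/(2*(1 + g)) (r(g) = 3 - 1/(2*(g + 1)) = 3 - 1/(2*(1 + g)))
(126*177)*r(5) = (126*177)*((5 + 6*5)/(2*(1 + 5))) = 22302*((1/2)*(5 + 30)/6) = 22302*((1/2)*(1/6)*35) = 22302*(35/12) = 130095/2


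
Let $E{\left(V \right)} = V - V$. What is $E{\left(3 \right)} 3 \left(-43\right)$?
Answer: $0$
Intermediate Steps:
$E{\left(V \right)} = 0$
$E{\left(3 \right)} 3 \left(-43\right) = 0 \cdot 3 \left(-43\right) = 0 \left(-43\right) = 0$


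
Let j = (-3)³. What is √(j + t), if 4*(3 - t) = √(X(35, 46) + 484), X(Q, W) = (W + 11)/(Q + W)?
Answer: √(-864 - √39261)/6 ≈ 5.4318*I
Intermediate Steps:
j = -27
X(Q, W) = (11 + W)/(Q + W)
t = 3 - √39261/36 (t = 3 - √((11 + 46)/(35 + 46) + 484)/4 = 3 - √(57/81 + 484)/4 = 3 - √((1/81)*57 + 484)/4 = 3 - √(19/27 + 484)/4 = 3 - √39261/36 ≈ -2.5040)
√(j + t) = √(-27 + (3 - √39261/36)) = √(-24 - √39261/36)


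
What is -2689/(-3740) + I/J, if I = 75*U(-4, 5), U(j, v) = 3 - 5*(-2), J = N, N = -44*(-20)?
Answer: 27331/14960 ≈ 1.8269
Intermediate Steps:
N = 880
J = 880
U(j, v) = 13 (U(j, v) = 3 + 10 = 13)
I = 975 (I = 75*13 = 975)
-2689/(-3740) + I/J = -2689/(-3740) + 975/880 = -2689*(-1/3740) + 975*(1/880) = 2689/3740 + 195/176 = 27331/14960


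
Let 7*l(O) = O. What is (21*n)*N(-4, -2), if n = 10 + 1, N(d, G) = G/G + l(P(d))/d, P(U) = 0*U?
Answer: 231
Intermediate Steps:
P(U) = 0
l(O) = O/7
N(d, G) = 1 (N(d, G) = G/G + ((⅐)*0)/d = 1 + 0/d = 1 + 0 = 1)
n = 11
(21*n)*N(-4, -2) = (21*11)*1 = 231*1 = 231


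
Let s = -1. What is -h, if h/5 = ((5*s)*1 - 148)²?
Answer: -117045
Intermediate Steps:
h = 117045 (h = 5*((5*(-1))*1 - 148)² = 5*(-5*1 - 148)² = 5*(-5 - 148)² = 5*(-153)² = 5*23409 = 117045)
-h = -1*117045 = -117045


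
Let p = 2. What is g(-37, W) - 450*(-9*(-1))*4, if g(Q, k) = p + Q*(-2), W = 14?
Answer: -16124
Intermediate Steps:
g(Q, k) = 2 - 2*Q (g(Q, k) = 2 + Q*(-2) = 2 - 2*Q)
g(-37, W) - 450*(-9*(-1))*4 = (2 - 2*(-37)) - 450*(-9*(-1))*4 = (2 + 74) - 4050*4 = 76 - 450*36 = 76 - 16200 = -16124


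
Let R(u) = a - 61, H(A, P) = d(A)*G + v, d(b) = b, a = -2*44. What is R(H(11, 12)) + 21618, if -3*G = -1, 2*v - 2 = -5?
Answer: 21469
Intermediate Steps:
v = -3/2 (v = 1 + (½)*(-5) = 1 - 5/2 = -3/2 ≈ -1.5000)
a = -88
G = ⅓ (G = -⅓*(-1) = ⅓ ≈ 0.33333)
H(A, P) = -3/2 + A/3 (H(A, P) = A*(⅓) - 3/2 = A/3 - 3/2 = -3/2 + A/3)
R(u) = -149 (R(u) = -88 - 61 = -149)
R(H(11, 12)) + 21618 = -149 + 21618 = 21469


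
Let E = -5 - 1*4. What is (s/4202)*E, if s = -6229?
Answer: 56061/4202 ≈ 13.342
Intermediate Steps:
E = -9 (E = -5 - 4 = -9)
(s/4202)*E = -6229/4202*(-9) = 56061/4202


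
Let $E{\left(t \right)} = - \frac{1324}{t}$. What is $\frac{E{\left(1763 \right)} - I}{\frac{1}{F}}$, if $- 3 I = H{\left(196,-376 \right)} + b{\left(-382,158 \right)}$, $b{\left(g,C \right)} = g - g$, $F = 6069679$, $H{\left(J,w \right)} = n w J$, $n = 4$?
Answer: $- \frac{3154461729159356}{5289} \approx -5.9642 \cdot 10^{11}$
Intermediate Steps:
$H{\left(J,w \right)} = 4 J w$ ($H{\left(J,w \right)} = 4 w J = 4 J w$)
$b{\left(g,C \right)} = 0$
$I = \frac{294784}{3}$ ($I = - \frac{4 \cdot 196 \left(-376\right) + 0}{3} = - \frac{-294784 + 0}{3} = \left(- \frac{1}{3}\right) \left(-294784\right) = \frac{294784}{3} \approx 98261.0$)
$\frac{E{\left(1763 \right)} - I}{\frac{1}{F}} = \frac{- \frac{1324}{1763} - \frac{294784}{3}}{\frac{1}{6069679}} = \left(\left(-1324\right) \frac{1}{1763} - \frac{294784}{3}\right) \frac{1}{\frac{1}{6069679}} = \left(- \frac{1324}{1763} - \frac{294784}{3}\right) 6069679 = \left(- \frac{519708164}{5289}\right) 6069679 = - \frac{3154461729159356}{5289}$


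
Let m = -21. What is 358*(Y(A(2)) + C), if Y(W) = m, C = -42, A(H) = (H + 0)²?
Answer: -22554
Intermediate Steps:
A(H) = H²
Y(W) = -21
358*(Y(A(2)) + C) = 358*(-21 - 42) = 358*(-63) = -22554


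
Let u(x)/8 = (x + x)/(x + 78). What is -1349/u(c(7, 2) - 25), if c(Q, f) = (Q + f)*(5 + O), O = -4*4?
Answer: -31027/992 ≈ -31.277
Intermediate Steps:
O = -16
c(Q, f) = -11*Q - 11*f (c(Q, f) = (Q + f)*(5 - 16) = (Q + f)*(-11) = -11*Q - 11*f)
u(x) = 16*x/(78 + x) (u(x) = 8*((x + x)/(x + 78)) = 8*((2*x)/(78 + x)) = 8*(2*x/(78 + x)) = 16*x/(78 + x))
-1349/u(c(7, 2) - 25) = -1349*(78 + ((-11*7 - 11*2) - 25))/(16*((-11*7 - 11*2) - 25)) = -1349*(78 + ((-77 - 22) - 25))/(16*((-77 - 22) - 25)) = -1349*(78 + (-99 - 25))/(16*(-99 - 25)) = -1349/(16*(-124)/(78 - 124)) = -1349/(16*(-124)/(-46)) = -1349/(16*(-124)*(-1/46)) = -1349/992/23 = -1349*23/992 = -31027/992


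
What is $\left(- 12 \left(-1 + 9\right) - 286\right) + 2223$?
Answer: $1841$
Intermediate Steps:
$\left(- 12 \left(-1 + 9\right) - 286\right) + 2223 = \left(\left(-12\right) 8 - 286\right) + 2223 = \left(-96 - 286\right) + 2223 = -382 + 2223 = 1841$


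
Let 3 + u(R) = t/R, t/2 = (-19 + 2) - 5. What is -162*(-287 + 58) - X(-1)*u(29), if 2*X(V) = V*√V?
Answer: 37098 - 131*I/58 ≈ 37098.0 - 2.2586*I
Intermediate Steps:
t = -44 (t = 2*((-19 + 2) - 5) = 2*(-17 - 5) = 2*(-22) = -44)
X(V) = V^(3/2)/2 (X(V) = (V*√V)/2 = V^(3/2)/2)
u(R) = -3 - 44/R
-162*(-287 + 58) - X(-1)*u(29) = -162*(-287 + 58) - (-1)^(3/2)/2*(-3 - 44/29) = -162*(-229) - (-I)/2*(-3 - 44*1/29) = 37098 - (-I/2)*(-3 - 44/29) = 37098 - (-I/2)*(-131)/29 = 37098 - 131*I/58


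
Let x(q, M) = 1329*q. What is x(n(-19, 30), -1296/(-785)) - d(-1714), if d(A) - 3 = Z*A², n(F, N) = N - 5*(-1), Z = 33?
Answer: -96900756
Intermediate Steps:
n(F, N) = 5 + N (n(F, N) = N + 5 = 5 + N)
d(A) = 3 + 33*A²
x(n(-19, 30), -1296/(-785)) - d(-1714) = 1329*(5 + 30) - (3 + 33*(-1714)²) = 1329*35 - (3 + 33*2937796) = 46515 - (3 + 96947268) = 46515 - 1*96947271 = 46515 - 96947271 = -96900756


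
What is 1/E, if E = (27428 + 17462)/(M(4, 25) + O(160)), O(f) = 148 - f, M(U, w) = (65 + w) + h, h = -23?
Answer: 11/8978 ≈ 0.0012252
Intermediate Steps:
M(U, w) = 42 + w (M(U, w) = (65 + w) - 23 = 42 + w)
E = 8978/11 (E = (27428 + 17462)/((42 + 25) + (148 - 1*160)) = 44890/(67 + (148 - 160)) = 44890/(67 - 12) = 44890/55 = 44890*(1/55) = 8978/11 ≈ 816.18)
1/E = 1/(8978/11) = 11/8978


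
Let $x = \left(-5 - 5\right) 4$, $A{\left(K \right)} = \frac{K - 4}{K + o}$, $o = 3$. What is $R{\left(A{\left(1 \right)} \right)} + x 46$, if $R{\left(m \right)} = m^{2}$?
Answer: $- \frac{29431}{16} \approx -1839.4$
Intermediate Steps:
$A{\left(K \right)} = \frac{-4 + K}{3 + K}$ ($A{\left(K \right)} = \frac{K - 4}{K + 3} = \frac{-4 + K}{3 + K}$)
$x = -40$ ($x = \left(-10\right) 4 = -40$)
$R{\left(A{\left(1 \right)} \right)} + x 46 = \left(\frac{-4 + 1}{3 + 1}\right)^{2} - 1840 = \left(\frac{1}{4} \left(-3\right)\right)^{2} - 1840 = \left(- \frac{3}{4}\right)^{2} - 1840 = \frac{9}{16} - 1840 = - \frac{29431}{16}$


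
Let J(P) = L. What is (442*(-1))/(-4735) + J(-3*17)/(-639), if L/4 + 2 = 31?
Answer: -266822/3025665 ≈ -0.088186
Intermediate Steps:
L = 116 (L = -8 + 4*31 = -8 + 124 = 116)
J(P) = 116
(442*(-1))/(-4735) + J(-3*17)/(-639) = (442*(-1))/(-4735) + 116/(-639) = -442*(-1/4735) + 116*(-1/639) = 442/4735 - 116/639 = -266822/3025665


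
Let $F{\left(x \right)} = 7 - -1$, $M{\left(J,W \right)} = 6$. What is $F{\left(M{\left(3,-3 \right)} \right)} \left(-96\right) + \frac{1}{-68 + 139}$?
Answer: $- \frac{54527}{71} \approx -767.99$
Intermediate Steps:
$F{\left(x \right)} = 8$ ($F{\left(x \right)} = 7 + 1 = 8$)
$F{\left(M{\left(3,-3 \right)} \right)} \left(-96\right) + \frac{1}{-68 + 139} = 8 \left(-96\right) + \frac{1}{-68 + 139} = -768 + \frac{1}{71} = - \frac{54527}{71}$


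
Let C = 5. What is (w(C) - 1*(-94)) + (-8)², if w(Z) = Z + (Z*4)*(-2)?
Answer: 123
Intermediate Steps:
w(Z) = -7*Z (w(Z) = Z + (4*Z)*(-2) = Z - 8*Z = -7*Z)
(w(C) - 1*(-94)) + (-8)² = (-7*5 - 1*(-94)) + (-8)² = (-35 + 94) + 64 = 59 + 64 = 123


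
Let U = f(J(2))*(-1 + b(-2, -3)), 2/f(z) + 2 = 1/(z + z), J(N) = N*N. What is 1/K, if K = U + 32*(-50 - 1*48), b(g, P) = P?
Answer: -15/46976 ≈ -0.00031931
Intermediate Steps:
J(N) = N²
f(z) = 2/(-2 + 1/(2*z)) (f(z) = 2/(-2 + 1/(z + z)) = 2/(-2 + 1/(2*z)))
U = 64/15 (U = (-4*2²/(-1 + 4*2²))*(-1 - 3) = -4*4/(-1 + 4*4)*(-4) = -4*4/(-1 + 16)*(-4) = -4*4/15*(-4) = -4*4*1/15*(-4) = -16/15*(-4) = 64/15 ≈ 4.2667)
K = -46976/15 (K = 64/15 + 32*(-50 - 1*48) = 64/15 + 32*(-50 - 48) = 64/15 + 32*(-98) = 64/15 - 3136 = -46976/15 ≈ -3131.7)
1/K = 1/(-46976/15) = -15/46976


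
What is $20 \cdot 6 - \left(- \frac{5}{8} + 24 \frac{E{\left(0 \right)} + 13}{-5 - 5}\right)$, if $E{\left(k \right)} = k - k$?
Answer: $\frac{6073}{40} \approx 151.82$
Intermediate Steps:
$E{\left(k \right)} = 0$
$20 \cdot 6 - \left(- \frac{5}{8} + 24 \frac{E{\left(0 \right)} + 13}{-5 - 5}\right) = 20 \cdot 6 - \left(- \frac{5}{8} + 24 \frac{0 + 13}{-5 - 5}\right) = 120 - \left(- \frac{5}{8} + \frac{24}{\left(-10\right) \frac{1}{13}}\right) = 120 - \left(- \frac{5}{8} + \frac{24}{- \frac{10}{13}}\right) = 120 + \left(\frac{5}{8} - - \frac{156}{5}\right) = 120 + \left(\frac{5}{8} + \frac{156}{5}\right) = 120 + \frac{1273}{40} = \frac{6073}{40}$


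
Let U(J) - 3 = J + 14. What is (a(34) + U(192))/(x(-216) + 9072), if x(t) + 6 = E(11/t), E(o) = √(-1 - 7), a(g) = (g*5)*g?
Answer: 27148137/41096182 - 5989*I*√2/41096182 ≈ 0.6606 - 0.0002061*I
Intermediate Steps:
a(g) = 5*g² (a(g) = (5*g)*g = 5*g²)
U(J) = 17 + J (U(J) = 3 + (J + 14) = 3 + (14 + J) = 17 + J)
E(o) = 2*I*√2 (E(o) = √(-8) = 2*I*√2)
x(t) = -6 + 2*I*√2
(a(34) + U(192))/(x(-216) + 9072) = (5*34² + (17 + 192))/((-6 + 2*I*√2) + 9072) = (5*1156 + 209)/(9066 + 2*I*√2) = (5780 + 209)/(9066 + 2*I*√2) = 5989/(9066 + 2*I*√2)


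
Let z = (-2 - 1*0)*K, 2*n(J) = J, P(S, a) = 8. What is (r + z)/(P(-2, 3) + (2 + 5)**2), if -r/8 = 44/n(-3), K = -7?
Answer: 746/171 ≈ 4.3626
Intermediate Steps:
n(J) = J/2
z = 14 (z = (-2 - 1*0)*(-7) = (-2 + 0)*(-7) = -2*(-7) = 14)
r = 704/3 (r = -352/((1/2)*(-3)) = -352/(-3/2) = -352*(-2)/3 = -8*(-88/3) = 704/3 ≈ 234.67)
(r + z)/(P(-2, 3) + (2 + 5)**2) = (704/3 + 14)/(8 + (2 + 5)**2) = 746/(3*(8 + 7**2)) = 746/(3*(8 + 49)) = (746/3)/57 = (746/3)*(1/57) = 746/171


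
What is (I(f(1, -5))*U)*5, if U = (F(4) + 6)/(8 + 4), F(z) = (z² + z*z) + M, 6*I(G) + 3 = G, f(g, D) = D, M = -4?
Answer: -170/9 ≈ -18.889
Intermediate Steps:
I(G) = -½ + G/6
F(z) = -4 + 2*z² (F(z) = (z² + z*z) - 4 = (z² + z²) - 4 = 2*z² - 4 = -4 + 2*z²)
U = 17/6 (U = ((-4 + 2*4²) + 6)/(8 + 4) = ((-4 + 2*16) + 6)/12 = ((-4 + 32) + 6)*(1/12) = (28 + 6)*(1/12) = 34*(1/12) = 17/6 ≈ 2.8333)
(I(f(1, -5))*U)*5 = ((-½ + (⅙)*(-5))*(17/6))*5 = ((-½ - ⅚)*(17/6))*5 = -4/3*17/6*5 = -34/9*5 = -170/9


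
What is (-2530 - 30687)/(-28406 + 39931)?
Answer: -33217/11525 ≈ -2.8822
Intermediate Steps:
(-2530 - 30687)/(-28406 + 39931) = -33217/11525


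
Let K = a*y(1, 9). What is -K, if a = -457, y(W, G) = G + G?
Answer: 8226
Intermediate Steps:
y(W, G) = 2*G
K = -8226 (K = -914*9 = -457*18 = -8226)
-K = -1*(-8226) = 8226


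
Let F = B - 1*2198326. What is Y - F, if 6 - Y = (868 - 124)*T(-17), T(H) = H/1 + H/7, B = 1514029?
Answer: 4891305/7 ≈ 6.9876e+5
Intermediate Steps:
T(H) = 8*H/7 (T(H) = H*1 + H*(⅐) = H + H/7 = 8*H/7)
Y = 101226/7 (Y = 6 - (868 - 124)*(8/7)*(-17) = 6 - 744*(-136)/7 = 6 - 1*(-101184/7) = 6 + 101184/7 = 101226/7 ≈ 14461.)
F = -684297 (F = 1514029 - 1*2198326 = 1514029 - 2198326 = -684297)
Y - F = 101226/7 - 1*(-684297) = 101226/7 + 684297 = 4891305/7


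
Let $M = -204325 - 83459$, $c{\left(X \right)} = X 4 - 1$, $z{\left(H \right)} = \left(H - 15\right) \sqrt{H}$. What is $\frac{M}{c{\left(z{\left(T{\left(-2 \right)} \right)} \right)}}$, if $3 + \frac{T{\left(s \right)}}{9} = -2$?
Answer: $\frac{287784}{2592001} - \frac{207204480 i \sqrt{5}}{2592001} \approx 0.11103 - 178.75 i$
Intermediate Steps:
$T{\left(s \right)} = -45$ ($T{\left(s \right)} = -27 + 9 \left(-2\right) = -27 - 18 = -45$)
$z{\left(H \right)} = \sqrt{H} \left(-15 + H\right)$ ($z{\left(H \right)} = \left(H - 15\right) \sqrt{H} = \left(-15 + H\right) \sqrt{H} = \sqrt{H} \left(-15 + H\right)$)
$c{\left(X \right)} = -1 + 4 X$ ($c{\left(X \right)} = 4 X - 1 = -1 + 4 X$)
$M = -287784$ ($M = -204325 - 83459 = -287784$)
$\frac{M}{c{\left(z{\left(T{\left(-2 \right)} \right)} \right)}} = - \frac{287784}{-1 + 4 \sqrt{-45} \left(-15 - 45\right)} = - \frac{287784}{-1 + 4 \cdot 3 i \sqrt{5} \left(-60\right)} = - \frac{287784}{-1 + 4 \left(- 180 i \sqrt{5}\right)} = - \frac{287784}{-1 - 720 i \sqrt{5}}$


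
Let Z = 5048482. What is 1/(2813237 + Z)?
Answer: 1/7861719 ≈ 1.2720e-7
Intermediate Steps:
1/(2813237 + Z) = 1/(2813237 + 5048482) = 1/7861719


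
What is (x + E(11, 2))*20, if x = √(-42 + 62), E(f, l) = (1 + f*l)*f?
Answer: 5060 + 40*√5 ≈ 5149.4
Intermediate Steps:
E(f, l) = f*(1 + f*l)
x = 2*√5 (x = √20 = 2*√5 ≈ 4.4721)
(x + E(11, 2))*20 = (2*√5 + 11*(1 + 11*2))*20 = (2*√5 + 11*(1 + 22))*20 = (2*√5 + 11*23)*20 = (2*√5 + 253)*20 = (253 + 2*√5)*20 = 5060 + 40*√5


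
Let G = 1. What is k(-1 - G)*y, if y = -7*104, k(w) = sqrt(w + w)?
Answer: -1456*I ≈ -1456.0*I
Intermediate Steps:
k(w) = sqrt(2)*sqrt(w) (k(w) = sqrt(2*w) = sqrt(2)*sqrt(w))
y = -728
k(-1 - G)*y = (sqrt(2)*sqrt(-1 - 1*1))*(-728) = (sqrt(2)*sqrt(-1 - 1))*(-728) = (sqrt(2)*sqrt(-2))*(-728) = (sqrt(2)*(I*sqrt(2)))*(-728) = (2*I)*(-728) = -1456*I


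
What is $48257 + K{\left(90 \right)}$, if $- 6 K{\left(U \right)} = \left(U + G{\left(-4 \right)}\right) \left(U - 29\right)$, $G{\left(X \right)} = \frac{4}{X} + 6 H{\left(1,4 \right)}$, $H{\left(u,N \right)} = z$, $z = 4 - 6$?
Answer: $\frac{284845}{6} \approx 47474.0$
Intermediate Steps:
$z = -2$ ($z = 4 - 6 = -2$)
$H{\left(u,N \right)} = -2$
$G{\left(X \right)} = -12 + \frac{4}{X}$ ($G{\left(X \right)} = \frac{4}{X} + 6 \left(-2\right) = \frac{4}{X} - 12 = -12 + \frac{4}{X}$)
$K{\left(U \right)} = - \frac{\left(-29 + U\right) \left(-13 + U\right)}{6}$ ($K{\left(U \right)} = - \frac{\left(U - \left(12 - \frac{4}{-4}\right)\right) \left(U - 29\right)}{6} = - \frac{\left(U + \left(-12 + 4 \left(- \frac{1}{4}\right)\right)\right) \left(-29 + U\right)}{6} = - \frac{\left(U - 13\right) \left(-29 + U\right)}{6} = - \frac{\left(-13 + U\right) \left(-29 + U\right)}{6} = - \frac{\left(-29 + U\right) \left(-13 + U\right)}{6}$)
$48257 + K{\left(90 \right)} = 48257 - \left(- \frac{3403}{6} + 1350\right) = 48257 - \frac{4697}{6} = \frac{284845}{6}$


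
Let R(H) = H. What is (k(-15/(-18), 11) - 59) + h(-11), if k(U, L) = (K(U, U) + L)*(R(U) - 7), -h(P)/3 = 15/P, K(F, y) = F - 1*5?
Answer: -38431/396 ≈ -97.048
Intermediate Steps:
K(F, y) = -5 + F (K(F, y) = F - 5 = -5 + F)
h(P) = -45/P
k(U, L) = (-7 + U)*(-5 + L + U) (k(U, L) = ((-5 + U) + L)*(U - 7) = (-5 + L + U)*(-7 + U) = (-7 + U)*(-5 + L + U))
(k(-15/(-18), 11) - 59) + h(-11) = ((35 + (-15/(-18))² - (-180)/(-18) - 7*11 + 11*(-15/(-18))) - 59) - 45/(-11) = ((35 + (-15*(-1/18))² - (-180)*(-1)/18 - 77 + 11*(-15*(-1/18))) - 59) - 45*(-1/11) = ((35 + (⅚)² - 12*⅚ - 77 + 11*(⅚)) - 59) + 45/11 = ((35 + 25/36 - 10 - 77 + 55/6) - 59) + 45/11 = (-1517/36 - 59) + 45/11 = -3641/36 + 45/11 = -38431/396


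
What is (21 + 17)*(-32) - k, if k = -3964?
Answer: 2748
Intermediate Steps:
(21 + 17)*(-32) - k = (21 + 17)*(-32) - 1*(-3964) = 38*(-32) + 3964 = -1216 + 3964 = 2748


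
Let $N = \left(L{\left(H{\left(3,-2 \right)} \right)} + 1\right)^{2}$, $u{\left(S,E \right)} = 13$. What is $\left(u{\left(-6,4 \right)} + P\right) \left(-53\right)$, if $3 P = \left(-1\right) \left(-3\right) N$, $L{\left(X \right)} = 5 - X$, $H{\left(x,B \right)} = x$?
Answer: $-1166$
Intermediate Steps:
$N = 9$ ($N = \left(\left(5 - 3\right) + 1\right)^{2} = \left(2 + 1\right)^{2} = 3^{2} = 9$)
$P = 9$ ($P = \frac{\left(-1\right) \left(-3\right) 9}{3} = \frac{3 \cdot 9}{3} = \frac{1}{3} \cdot 27 = 9$)
$\left(u{\left(-6,4 \right)} + P\right) \left(-53\right) = \left(13 + 9\right) \left(-53\right) = 22 \left(-53\right) = -1166$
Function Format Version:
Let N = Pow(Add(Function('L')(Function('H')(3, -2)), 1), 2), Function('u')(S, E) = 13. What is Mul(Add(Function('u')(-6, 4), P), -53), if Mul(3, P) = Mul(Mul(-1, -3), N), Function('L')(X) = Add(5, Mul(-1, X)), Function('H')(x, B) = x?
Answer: -1166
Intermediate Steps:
N = 9 (N = Pow(Add(Add(5, Mul(-1, 3)), 1), 2) = Pow(Add(Add(5, -3), 1), 2) = Pow(Add(2, 1), 2) = Pow(3, 2) = 9)
P = 9 (P = Mul(Rational(1, 3), Mul(Mul(-1, -3), 9)) = Mul(Rational(1, 3), Mul(3, 9)) = Mul(Rational(1, 3), 27) = 9)
Mul(Add(Function('u')(-6, 4), P), -53) = Mul(Add(13, 9), -53) = Mul(22, -53) = -1166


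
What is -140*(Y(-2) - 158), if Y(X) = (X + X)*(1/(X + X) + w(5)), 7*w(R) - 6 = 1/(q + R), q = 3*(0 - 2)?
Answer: 22380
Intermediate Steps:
q = -6 (q = 3*(-2) = -6)
w(R) = 6/7 + 1/(7*(-6 + R))
Y(X) = 2*X*(5/7 + 1/(2*X)) (Y(X) = (X + X)*(1/(X + X) + (-35 + 6*5)/(7*(-6 + 5))) = (2*X)*(1/(2*X) + (1/7)*(-35 + 30)/(-1)) = (2*X)*(1/(2*X) + (1/7)*(-1)*(-5)) = (2*X)*(1/(2*X) + 5/7) = (2*X)*(5/7 + 1/(2*X)) = 2*X*(5/7 + 1/(2*X)))
-140*(Y(-2) - 158) = -140*((1 + (10/7)*(-2)) - 158) = -140*((1 - 20/7) - 158) = -140*(-13/7 - 158) = -140*(-1119/7) = 22380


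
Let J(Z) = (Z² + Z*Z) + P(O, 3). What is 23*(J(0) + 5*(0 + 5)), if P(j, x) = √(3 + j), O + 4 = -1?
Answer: 575 + 23*I*√2 ≈ 575.0 + 32.527*I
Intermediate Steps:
O = -5 (O = -4 - 1 = -5)
J(Z) = 2*Z² + I*√2 (J(Z) = (Z² + Z*Z) + √(3 - 5) = (Z² + Z²) + √(-2) = 2*Z² + I*√2)
23*(J(0) + 5*(0 + 5)) = 23*((2*0² + I*√2) + 5*(0 + 5)) = 23*((2*0 + I*√2) + 5*5) = 23*((0 + I*√2) + 25) = 23*(I*√2 + 25) = 23*(25 + I*√2) = 575 + 23*I*√2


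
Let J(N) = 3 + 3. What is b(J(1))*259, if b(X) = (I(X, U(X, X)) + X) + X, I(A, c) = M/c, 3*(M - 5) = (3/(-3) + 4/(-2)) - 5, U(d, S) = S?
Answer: 57757/18 ≈ 3208.7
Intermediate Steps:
M = 7/3 (M = 5 + ((3/(-3) + 4/(-2)) - 5)/3 = 5 + ((3*(-⅓) + 4*(-½)) - 5)/3 = 5 + ((-1 - 2) - 5)/3 = 5 + (-3 - 5)/3 = 5 + (⅓)*(-8) = 5 - 8/3 = 7/3 ≈ 2.3333)
J(N) = 6
I(A, c) = 7/(3*c)
b(X) = 2*X + 7/(3*X) (b(X) = (7/(3*X) + X) + X = (X + 7/(3*X)) + X = 2*X + 7/(3*X))
b(J(1))*259 = (2*6 + (7/3)/6)*259 = (12 + (7/3)*(⅙))*259 = (12 + 7/18)*259 = (223/18)*259 = 57757/18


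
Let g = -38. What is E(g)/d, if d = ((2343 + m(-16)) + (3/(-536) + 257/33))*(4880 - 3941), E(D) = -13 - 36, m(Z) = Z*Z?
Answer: -288904/14432043445 ≈ -2.0018e-5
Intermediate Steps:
m(Z) = Z²
E(D) = -49
d = 14432043445/5896 (d = ((2343 + (-16)²) + (3/(-536) + 257/33))*(4880 - 3941) = ((2343 + 256) + (3*(-1/536) + 257*(1/33)))*939 = (2599 + (-3/536 + 257/33))*939 = (2599 + 137653/17688)*939 = (46108765/17688)*939 = 14432043445/5896 ≈ 2.4478e+6)
E(g)/d = -49/14432043445/5896 = -49*5896/14432043445 = -288904/14432043445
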